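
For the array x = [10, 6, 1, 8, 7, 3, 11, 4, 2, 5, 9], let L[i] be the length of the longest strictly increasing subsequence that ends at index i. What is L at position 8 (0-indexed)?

2

dp[i] = 1 + max{dp[j] : j<i, x[j]<x[i]} (or 1 if no such j):
i:      0  1  2  3  4  5  6  7  8  9 10
x[i]:  10  6  1  8  7  3 11  4  2  5  9
dp:     1  1  1  2  2  2  3  3  2  4  5
At index 8 the value is 2.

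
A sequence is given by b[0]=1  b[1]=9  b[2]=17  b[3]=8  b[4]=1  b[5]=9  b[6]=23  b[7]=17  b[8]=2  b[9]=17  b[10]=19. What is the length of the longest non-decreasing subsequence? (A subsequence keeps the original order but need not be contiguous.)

6

Let dp[i] be the length of the longest such subsequence ending at index i:
i:      0  1  2  3  4  5  6  7  8  9 10
b[i]:   1  9 17  8  1  9 23 17  2 17 19
dp:     1  2  3  2  2  3  4  4  3  5  6
Maximum dp value is 6.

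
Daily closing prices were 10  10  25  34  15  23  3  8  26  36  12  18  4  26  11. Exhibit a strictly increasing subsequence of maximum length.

10, 15, 23, 26, 36

Patience tails give the LIS length; then backtrack through the dp parents:
10 → extends → [10]
10 → already a tail → [10]
25 → extends → [10, 25]
34 → extends → [10, 25, 34]
15 → replaces 25 → [10, 15, 34]
23 → replaces 34 → [10, 15, 23]
3 → replaces 10 → [3, 15, 23]
8 → replaces 15 → [3, 8, 23]
26 → extends → [3, 8, 23, 26]
36 → extends → [3, 8, 23, 26, 36]
12 → replaces 23 → [3, 8, 12, 26, 36]
18 → replaces 26 → [3, 8, 12, 18, 36]
4 → replaces 8 → [3, 4, 12, 18, 36]
26 → replaces 36 → [3, 4, 12, 18, 26]
11 → replaces 12 → [3, 4, 11, 18, 26]
Length 5; one witness is 10, 15, 23, 26, 36.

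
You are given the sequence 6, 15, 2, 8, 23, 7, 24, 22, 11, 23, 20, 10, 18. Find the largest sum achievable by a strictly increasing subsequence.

68

Let S[i] be the best sum of a strictly increasing subsequence ending at i:
i:      1  2  3  4  5  6  7  8  9 10 11 12 13
a[i]:   6 15  2  8 23  7 24 22 11 23 20 10 18
S:      6 21  2 14 44 13 68 43 25 66 45 24 43
Maximum is 68 (e.g. 6 + 15 + 23 + 24).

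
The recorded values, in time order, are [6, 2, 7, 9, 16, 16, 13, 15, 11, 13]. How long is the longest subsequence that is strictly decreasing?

3

Let dp[i] be the longest strictly decreasing subsequence ending at i:
i:      1  2  3  4  5  6  7  8  9 10
a[i]:   6  2  7  9 16 16 13 15 11 13
dp:     1  2  1  1  1  1  2  2  3  3
Maximum is 3.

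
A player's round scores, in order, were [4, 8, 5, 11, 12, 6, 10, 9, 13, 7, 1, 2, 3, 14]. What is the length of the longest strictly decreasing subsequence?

Negate each value so 'decreasing' becomes 'increasing', then run patience tails on the negated sequence:
-4 → extends → [-4]
-8 → replaces -4 → [-8]
-5 → extends → [-8, -5]
-11 → replaces -8 → [-11, -5]
-12 → replaces -11 → [-12, -5]
-6 → replaces -5 → [-12, -6]
-10 → replaces -6 → [-12, -10]
-9 → extends → [-12, -10, -9]
-13 → replaces -12 → [-13, -10, -9]
-7 → extends → [-13, -10, -9, -7]
-1 → extends → [-13, -10, -9, -7, -1]
-2 → replaces -1 → [-13, -10, -9, -7, -2]
-3 → replaces -2 → [-13, -10, -9, -7, -3]
-14 → replaces -13 → [-14, -10, -9, -7, -3]
Five tails, so the longest strictly decreasing subsequence of the original has length 5.

5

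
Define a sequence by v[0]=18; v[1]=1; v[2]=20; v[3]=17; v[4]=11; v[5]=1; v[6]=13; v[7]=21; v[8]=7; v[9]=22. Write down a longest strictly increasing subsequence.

1, 11, 13, 21, 22

Patience tails give the LIS length; then backtrack through the dp parents:
18 → extends → [18]
1 → replaces 18 → [1]
20 → extends → [1, 20]
17 → replaces 20 → [1, 17]
11 → replaces 17 → [1, 11]
1 → already a tail → [1, 11]
13 → extends → [1, 11, 13]
21 → extends → [1, 11, 13, 21]
7 → replaces 11 → [1, 7, 13, 21]
22 → extends → [1, 7, 13, 21, 22]
Length 5; one witness is 1, 11, 13, 21, 22.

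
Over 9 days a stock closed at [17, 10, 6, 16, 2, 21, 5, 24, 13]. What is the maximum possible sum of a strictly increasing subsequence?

Let S[i] be the best sum of a strictly increasing subsequence ending at i:
i:      1  2  3  4  5  6  7  8  9
a[i]:  17 10  6 16  2 21  5 24 13
S:     17 10  6 26  2 47  7 71 23
Maximum is 71 (e.g. 10 + 16 + 21 + 24).

71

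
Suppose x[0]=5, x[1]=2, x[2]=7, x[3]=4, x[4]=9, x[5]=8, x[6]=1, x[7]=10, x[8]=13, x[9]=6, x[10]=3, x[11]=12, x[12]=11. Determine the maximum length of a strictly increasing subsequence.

5

Track the smallest tail for each achievable length (strict):
5 → extends → [5]
2 → replaces 5 → [2]
7 → extends → [2, 7]
4 → replaces 7 → [2, 4]
9 → extends → [2, 4, 9]
8 → replaces 9 → [2, 4, 8]
1 → replaces 2 → [1, 4, 8]
10 → extends → [1, 4, 8, 10]
13 → extends → [1, 4, 8, 10, 13]
6 → replaces 8 → [1, 4, 6, 10, 13]
3 → replaces 4 → [1, 3, 6, 10, 13]
12 → replaces 13 → [1, 3, 6, 10, 12]
11 → replaces 12 → [1, 3, 6, 10, 11]
Five tails, so the longest strictly increasing subsequence has length 5 (e.g. 5, 7, 9, 10, 13).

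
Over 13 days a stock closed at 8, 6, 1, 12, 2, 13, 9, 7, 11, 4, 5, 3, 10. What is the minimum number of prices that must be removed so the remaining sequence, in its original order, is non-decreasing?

Fewest deletions = n − (longest non-decreasing subsequence).
Patience tails:
8 → extends → [8]
6 → replaces 8 → [6]
1 → replaces 6 → [1]
12 → extends → [1, 12]
2 → replaces 12 → [1, 2]
13 → extends → [1, 2, 13]
9 → replaces 13 → [1, 2, 9]
7 → replaces 9 → [1, 2, 7]
11 → extends → [1, 2, 7, 11]
4 → replaces 7 → [1, 2, 4, 11]
5 → replaces 11 → [1, 2, 4, 5]
3 → replaces 4 → [1, 2, 3, 5]
10 → extends → [1, 2, 3, 5, 10]
Longest non-decreasing subsequence has length 5, so deletions = 13 − 5 = 8.

8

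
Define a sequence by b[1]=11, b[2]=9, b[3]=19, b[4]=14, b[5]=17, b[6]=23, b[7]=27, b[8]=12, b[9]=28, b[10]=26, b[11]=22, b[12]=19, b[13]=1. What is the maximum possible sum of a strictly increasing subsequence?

120

Let S[i] be the best sum of a strictly increasing subsequence ending at i:
i:       1   2   3   4   5   6   7   8   9  10  11  12  13
b[i]:   11   9  19  14  17  23  27  12  28  26  22  19   1
S:      11   9  30  25  42  65  92  23 120  91  64  61   1
Maximum is 120 (e.g. 11 + 14 + 17 + 23 + 27 + 28).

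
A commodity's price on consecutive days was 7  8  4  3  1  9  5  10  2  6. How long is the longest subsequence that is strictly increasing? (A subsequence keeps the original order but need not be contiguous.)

4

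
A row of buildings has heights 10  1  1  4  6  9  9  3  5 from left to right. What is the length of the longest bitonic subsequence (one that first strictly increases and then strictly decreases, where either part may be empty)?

inc[i] = longest strictly increasing subsequence ending at i; dec[i] = longest strictly decreasing subsequence starting at i:
i:      1  2  3  4  5  6  7  8  9
a[i]:  10  1  1  4  6  9  9  3  5
inc:    1  1  1  2  3  4  4  2  3
dec:    3  1  1  2  2  2  2  1  1
Best peak at i=6 (value 9): inc=4, dec=2, length 4+2−1 = 5.

5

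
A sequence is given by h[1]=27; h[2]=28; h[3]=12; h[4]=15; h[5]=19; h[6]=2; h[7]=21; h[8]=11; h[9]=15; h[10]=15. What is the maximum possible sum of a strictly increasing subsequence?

Let S[i] be the best sum of a strictly increasing subsequence ending at i:
i:      1  2  3  4  5  6  7  8  9 10
h[i]:  27 28 12 15 19  2 21 11 15 15
S:     27 55 12 27 46  2 67 13 28 28
Maximum is 67 (e.g. 12 + 15 + 19 + 21).

67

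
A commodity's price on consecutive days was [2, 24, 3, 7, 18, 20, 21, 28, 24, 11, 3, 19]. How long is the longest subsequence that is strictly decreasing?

Let dp[i] be the longest strictly decreasing subsequence ending at i:
i:      1  2  3  4  5  6  7  8  9 10 11 12
a[i]:   2 24  3  7 18 20 21 28 24 11  3 19
dp:     1  1  2  2  2  2  2  1  2  3  4  3
Maximum is 4.

4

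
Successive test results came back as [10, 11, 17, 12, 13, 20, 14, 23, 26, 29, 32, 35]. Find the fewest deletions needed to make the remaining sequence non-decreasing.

2

Fewest deletions = n − (longest non-decreasing subsequence).
i:      1  2  3  4  5  6  7  8  9 10 11 12
a[i]:  10 11 17 12 13 20 14 23 26 29 32 35
dp:     1  2  3  3  4  5  5  6  7  8  9 10
max dp = 10, so deletions = 12 − 10 = 2.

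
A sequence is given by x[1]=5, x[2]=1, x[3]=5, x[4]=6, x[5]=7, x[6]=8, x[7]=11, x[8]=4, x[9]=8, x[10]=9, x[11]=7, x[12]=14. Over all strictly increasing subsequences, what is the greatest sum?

52

Let S[i] be the best sum of a strictly increasing subsequence ending at i:
i:      1  2  3  4  5  6  7  8  9 10 11 12
x[i]:   5  1  5  6  7  8 11  4  8  9  7 14
S:      5  1  6 12 19 27 38  5 27 36 19 52
Maximum is 52 (e.g. 1 + 5 + 6 + 7 + 8 + 11 + 14).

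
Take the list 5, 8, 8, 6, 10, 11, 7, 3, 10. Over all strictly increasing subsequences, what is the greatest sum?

Let S[i] be the best sum of a strictly increasing subsequence ending at i:
i:      1  2  3  4  5  6  7  8  9
a[i]:   5  8  8  6 10 11  7  3 10
S:      5 13 13 11 23 34 18  3 28
Maximum is 34 (e.g. 5 + 8 + 10 + 11).

34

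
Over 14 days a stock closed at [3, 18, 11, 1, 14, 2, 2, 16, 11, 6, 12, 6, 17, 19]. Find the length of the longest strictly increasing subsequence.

Track the smallest tail for each achievable length (strict):
3 → extends → [3]
18 → extends → [3, 18]
11 → replaces 18 → [3, 11]
1 → replaces 3 → [1, 11]
14 → extends → [1, 11, 14]
2 → replaces 11 → [1, 2, 14]
2 → already a tail → [1, 2, 14]
16 → extends → [1, 2, 14, 16]
11 → replaces 14 → [1, 2, 11, 16]
6 → replaces 11 → [1, 2, 6, 16]
12 → replaces 16 → [1, 2, 6, 12]
6 → already a tail → [1, 2, 6, 12]
17 → extends → [1, 2, 6, 12, 17]
19 → extends → [1, 2, 6, 12, 17, 19]
Six tails, so the longest strictly increasing subsequence has length 6 (e.g. 3, 11, 14, 16, 17, 19).

6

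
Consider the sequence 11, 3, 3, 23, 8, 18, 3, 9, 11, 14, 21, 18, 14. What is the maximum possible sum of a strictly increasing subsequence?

66

Let S[i] be the best sum of a strictly increasing subsequence ending at i:
i:      1  2  3  4  5  6  7  8  9 10 11 12 13
a[i]:  11  3  3 23  8 18  3  9 11 14 21 18 14
S:     11  3  3 34 11 29  3 20 31 45 66 63 45
Maximum is 66 (e.g. 3 + 8 + 9 + 11 + 14 + 21).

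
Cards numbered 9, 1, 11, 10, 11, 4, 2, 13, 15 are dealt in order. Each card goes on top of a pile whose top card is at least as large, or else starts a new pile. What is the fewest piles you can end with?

5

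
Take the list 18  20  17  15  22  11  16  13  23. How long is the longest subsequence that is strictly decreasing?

4

Negate each value so 'decreasing' becomes 'increasing', then run patience tails on the negated sequence:
-18 → extends → [-18]
-20 → replaces -18 → [-20]
-17 → extends → [-20, -17]
-15 → extends → [-20, -17, -15]
-22 → replaces -20 → [-22, -17, -15]
-11 → extends → [-22, -17, -15, -11]
-16 → replaces -15 → [-22, -17, -16, -11]
-13 → replaces -11 → [-22, -17, -16, -13]
-23 → replaces -22 → [-23, -17, -16, -13]
Four tails, so the longest strictly decreasing subsequence of the original has length 4.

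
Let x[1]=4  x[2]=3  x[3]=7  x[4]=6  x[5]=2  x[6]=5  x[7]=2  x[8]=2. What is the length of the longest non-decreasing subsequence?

3

Let dp[i] be the length of the longest such subsequence ending at index i:
i:     1 2 3 4 5 6 7 8
x[i]:  4 3 7 6 2 5 2 2
dp:    1 1 2 2 1 2 2 3
Maximum dp value is 3.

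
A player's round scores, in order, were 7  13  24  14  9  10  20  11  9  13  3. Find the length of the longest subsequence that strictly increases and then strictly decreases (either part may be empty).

inc[i] = longest strictly increasing subsequence ending at i; dec[i] = longest strictly decreasing subsequence starting at i:
i:      1  2  3  4  5  6  7  8  9 10 11
a[i]:   7 13 24 14  9 10 20 11  9 13  3
inc:    1  2  3  3  2  3  4  4  2  5  1
dec:    2  4  5  4  2  3  4  3  2  2  1
Best peak at i=3 (value 24): inc=3, dec=5, length 3+5−1 = 7.

7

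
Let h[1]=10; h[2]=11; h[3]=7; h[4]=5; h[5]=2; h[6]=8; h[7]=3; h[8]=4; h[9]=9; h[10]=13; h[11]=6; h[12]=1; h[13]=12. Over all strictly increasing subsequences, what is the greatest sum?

37

Let S[i] be the best sum of a strictly increasing subsequence ending at i:
i:      1  2  3  4  5  6  7  8  9 10 11 12 13
h[i]:  10 11  7  5  2  8  3  4  9 13  6  1 12
S:     10 21  7  5  2 15  5  9 24 37 15  1 36
Maximum is 37 (e.g. 7 + 8 + 9 + 13).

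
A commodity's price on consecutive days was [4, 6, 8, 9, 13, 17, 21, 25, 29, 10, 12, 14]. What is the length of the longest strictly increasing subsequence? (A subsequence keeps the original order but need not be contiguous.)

9

Let dp[i] be the length of the longest such subsequence ending at index i:
i:      1  2  3  4  5  6  7  8  9 10 11 12
a[i]:   4  6  8  9 13 17 21 25 29 10 12 14
dp:     1  2  3  4  5  6  7  8  9  5  6  7
Maximum dp value is 9.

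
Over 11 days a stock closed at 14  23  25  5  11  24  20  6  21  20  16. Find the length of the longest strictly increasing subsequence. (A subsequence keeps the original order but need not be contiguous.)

Track the smallest tail for each achievable length (strict):
14 → extends → [14]
23 → extends → [14, 23]
25 → extends → [14, 23, 25]
5 → replaces 14 → [5, 23, 25]
11 → replaces 23 → [5, 11, 25]
24 → replaces 25 → [5, 11, 24]
20 → replaces 24 → [5, 11, 20]
6 → replaces 11 → [5, 6, 20]
21 → extends → [5, 6, 20, 21]
20 → already a tail → [5, 6, 20, 21]
16 → replaces 20 → [5, 6, 16, 21]
Four tails, so the longest strictly increasing subsequence has length 4 (e.g. 5, 11, 20, 21).

4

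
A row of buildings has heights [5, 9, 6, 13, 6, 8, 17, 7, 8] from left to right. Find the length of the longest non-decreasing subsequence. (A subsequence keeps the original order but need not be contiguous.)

Track the smallest tail for each achievable length (allowing ties):
5 → extends → [5]
9 → extends → [5, 9]
6 → replaces 9 → [5, 6]
13 → extends → [5, 6, 13]
6 → replaces 13 → [5, 6, 6]
8 → extends → [5, 6, 6, 8]
17 → extends → [5, 6, 6, 8, 17]
7 → replaces 8 → [5, 6, 6, 7, 17]
8 → replaces 17 → [5, 6, 6, 7, 8]
Five tails, so the longest non-decreasing subsequence has length 5 (e.g. 5, 6, 6, 8, 17).

5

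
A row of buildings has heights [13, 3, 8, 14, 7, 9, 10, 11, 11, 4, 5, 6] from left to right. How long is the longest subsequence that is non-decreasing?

Track the smallest tail for each achievable length (allowing ties):
13 → extends → [13]
3 → replaces 13 → [3]
8 → extends → [3, 8]
14 → extends → [3, 8, 14]
7 → replaces 8 → [3, 7, 14]
9 → replaces 14 → [3, 7, 9]
10 → extends → [3, 7, 9, 10]
11 → extends → [3, 7, 9, 10, 11]
11 → extends → [3, 7, 9, 10, 11, 11]
4 → replaces 7 → [3, 4, 9, 10, 11, 11]
5 → replaces 9 → [3, 4, 5, 10, 11, 11]
6 → replaces 10 → [3, 4, 5, 6, 11, 11]
Six tails, so the longest non-decreasing subsequence has length 6 (e.g. 3, 8, 9, 10, 11, 11).

6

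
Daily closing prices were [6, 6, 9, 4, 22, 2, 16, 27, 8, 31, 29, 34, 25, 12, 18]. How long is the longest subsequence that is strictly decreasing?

Negate each value so 'decreasing' becomes 'increasing', then run patience tails on the negated sequence:
-6 → extends → [-6]
-6 → already a tail → [-6]
-9 → replaces -6 → [-9]
-4 → extends → [-9, -4]
-22 → replaces -9 → [-22, -4]
-2 → extends → [-22, -4, -2]
-16 → replaces -4 → [-22, -16, -2]
-27 → replaces -22 → [-27, -16, -2]
-8 → replaces -2 → [-27, -16, -8]
-31 → replaces -27 → [-31, -16, -8]
-29 → replaces -16 → [-31, -29, -8]
-34 → replaces -31 → [-34, -29, -8]
-25 → replaces -8 → [-34, -29, -25]
-12 → extends → [-34, -29, -25, -12]
-18 → replaces -12 → [-34, -29, -25, -18]
Four tails, so the longest strictly decreasing subsequence of the original has length 4.

4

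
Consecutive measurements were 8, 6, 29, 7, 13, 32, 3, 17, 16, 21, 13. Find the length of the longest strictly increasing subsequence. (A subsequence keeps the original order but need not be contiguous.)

Track the smallest tail for each achievable length (strict):
8 → extends → [8]
6 → replaces 8 → [6]
29 → extends → [6, 29]
7 → replaces 29 → [6, 7]
13 → extends → [6, 7, 13]
32 → extends → [6, 7, 13, 32]
3 → replaces 6 → [3, 7, 13, 32]
17 → replaces 32 → [3, 7, 13, 17]
16 → replaces 17 → [3, 7, 13, 16]
21 → extends → [3, 7, 13, 16, 21]
13 → already a tail → [3, 7, 13, 16, 21]
Five tails, so the longest strictly increasing subsequence has length 5 (e.g. 6, 7, 13, 17, 21).

5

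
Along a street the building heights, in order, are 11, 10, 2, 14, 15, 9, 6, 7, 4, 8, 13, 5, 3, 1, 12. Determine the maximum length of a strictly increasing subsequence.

Let dp[i] be the length of the longest such subsequence ending at index i:
i:      1  2  3  4  5  6  7  8  9 10 11 12 13 14 15
a[i]:  11 10  2 14 15  9  6  7  4  8 13  5  3  1 12
dp:     1  1  1  2  3  2  2  3  2  4  5  3  2  1  5
Maximum dp value is 5.

5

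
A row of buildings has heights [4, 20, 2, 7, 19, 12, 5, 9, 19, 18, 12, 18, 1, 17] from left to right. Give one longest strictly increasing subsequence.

4, 7, 9, 12, 18

Patience tails give the LIS length; then backtrack through the dp parents:
4 → extends → [4]
20 → extends → [4, 20]
2 → replaces 4 → [2, 20]
7 → replaces 20 → [2, 7]
19 → extends → [2, 7, 19]
12 → replaces 19 → [2, 7, 12]
5 → replaces 7 → [2, 5, 12]
9 → replaces 12 → [2, 5, 9]
19 → extends → [2, 5, 9, 19]
18 → replaces 19 → [2, 5, 9, 18]
12 → replaces 18 → [2, 5, 9, 12]
18 → extends → [2, 5, 9, 12, 18]
1 → replaces 2 → [1, 5, 9, 12, 18]
17 → replaces 18 → [1, 5, 9, 12, 17]
Length 5; one witness is 4, 7, 9, 12, 18.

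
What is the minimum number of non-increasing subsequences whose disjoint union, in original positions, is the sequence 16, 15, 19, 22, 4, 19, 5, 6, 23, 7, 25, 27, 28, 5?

7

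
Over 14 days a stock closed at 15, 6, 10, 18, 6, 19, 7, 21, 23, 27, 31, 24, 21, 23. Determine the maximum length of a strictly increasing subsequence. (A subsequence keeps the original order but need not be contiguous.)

8

Let dp[i] be the length of the longest such subsequence ending at index i:
i:      1  2  3  4  5  6  7  8  9 10 11 12 13 14
a[i]:  15  6 10 18  6 19  7 21 23 27 31 24 21 23
dp:     1  1  2  3  1  4  2  5  6  7  8  7  5  6
Maximum dp value is 8.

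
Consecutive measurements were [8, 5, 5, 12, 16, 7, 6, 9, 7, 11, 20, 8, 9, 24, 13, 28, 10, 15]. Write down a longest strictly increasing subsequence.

Patience tails give the LIS length; then backtrack through the dp parents:
8 → extends → [8]
5 → replaces 8 → [5]
5 → already a tail → [5]
12 → extends → [5, 12]
16 → extends → [5, 12, 16]
7 → replaces 12 → [5, 7, 16]
6 → replaces 7 → [5, 6, 16]
9 → replaces 16 → [5, 6, 9]
7 → replaces 9 → [5, 6, 7]
11 → extends → [5, 6, 7, 11]
20 → extends → [5, 6, 7, 11, 20]
8 → replaces 11 → [5, 6, 7, 8, 20]
9 → replaces 20 → [5, 6, 7, 8, 9]
24 → extends → [5, 6, 7, 8, 9, 24]
13 → replaces 24 → [5, 6, 7, 8, 9, 13]
28 → extends → [5, 6, 7, 8, 9, 13, 28]
10 → replaces 13 → [5, 6, 7, 8, 9, 10, 28]
15 → replaces 28 → [5, 6, 7, 8, 9, 10, 15]
Length 7; one witness is 5, 7, 9, 11, 20, 24, 28.

5, 7, 9, 11, 20, 24, 28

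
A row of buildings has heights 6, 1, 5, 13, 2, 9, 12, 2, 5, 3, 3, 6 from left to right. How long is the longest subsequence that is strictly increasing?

4

Let dp[i] be the length of the longest such subsequence ending at index i:
i:      1  2  3  4  5  6  7  8  9 10 11 12
a[i]:   6  1  5 13  2  9 12  2  5  3  3  6
dp:     1  1  2  3  2  3  4  2  3  3  3  4
Maximum dp value is 4.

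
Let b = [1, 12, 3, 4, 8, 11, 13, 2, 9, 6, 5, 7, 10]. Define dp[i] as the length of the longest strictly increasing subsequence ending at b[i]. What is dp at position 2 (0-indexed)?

2

dp[i] = 1 + max{dp[j] : j<i, b[j]<b[i]} (or 1 if no such j):
i:      0  1  2  3  4  5  6  7  8  9 10 11 12
b[i]:   1 12  3  4  8 11 13  2  9  6  5  7 10
dp:     1  2  2  3  4  5  6  2  5  4  4  5  6
At index 2 the value is 2.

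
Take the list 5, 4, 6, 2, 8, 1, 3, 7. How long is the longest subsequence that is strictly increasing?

3

Track the smallest tail for each achievable length (strict):
5 → extends → [5]
4 → replaces 5 → [4]
6 → extends → [4, 6]
2 → replaces 4 → [2, 6]
8 → extends → [2, 6, 8]
1 → replaces 2 → [1, 6, 8]
3 → replaces 6 → [1, 3, 8]
7 → replaces 8 → [1, 3, 7]
Three tails, so the longest strictly increasing subsequence has length 3 (e.g. 5, 6, 8).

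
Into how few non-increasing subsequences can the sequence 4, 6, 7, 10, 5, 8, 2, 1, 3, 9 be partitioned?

5

The minimum number of non-increasing subsequences covering a sequence equals the length of its longest strictly increasing subsequence.
LIS length is 5 (e.g. 4, 6, 7, 8, 9), so 5 piles are needed.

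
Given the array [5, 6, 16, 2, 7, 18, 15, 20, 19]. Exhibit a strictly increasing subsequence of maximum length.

Patience tails give the LIS length; then backtrack through the dp parents:
5 → extends → [5]
6 → extends → [5, 6]
16 → extends → [5, 6, 16]
2 → replaces 5 → [2, 6, 16]
7 → replaces 16 → [2, 6, 7]
18 → extends → [2, 6, 7, 18]
15 → replaces 18 → [2, 6, 7, 15]
20 → extends → [2, 6, 7, 15, 20]
19 → replaces 20 → [2, 6, 7, 15, 19]
Length 5; one witness is 5, 6, 16, 18, 20.

5, 6, 16, 18, 20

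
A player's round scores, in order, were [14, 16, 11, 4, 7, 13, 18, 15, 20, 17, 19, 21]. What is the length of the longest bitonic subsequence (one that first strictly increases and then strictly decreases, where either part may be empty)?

inc[i] = longest strictly increasing subsequence ending at i; dec[i] = longest strictly decreasing subsequence starting at i:
i:      1  2  3  4  5  6  7  8  9 10 11 12
a[i]:  14 16 11  4  7 13 18 15 20 17 19 21
inc:    1  2  1  1  2  3  4  4  5  5  6  7
dec:    3  3  2  1  1  1  2  1  2  1  1  1
Best peak at i=12 (value 21): inc=7, dec=1, length 7+1−1 = 7.

7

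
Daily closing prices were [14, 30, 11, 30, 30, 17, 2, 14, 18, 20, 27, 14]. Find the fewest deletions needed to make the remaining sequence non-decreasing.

7

Fewest deletions = n − (longest non-decreasing subsequence).
Patience tails:
14 → extends → [14]
30 → extends → [14, 30]
11 → replaces 14 → [11, 30]
30 → extends → [11, 30, 30]
30 → extends → [11, 30, 30, 30]
17 → replaces 30 → [11, 17, 30, 30]
2 → replaces 11 → [2, 17, 30, 30]
14 → replaces 17 → [2, 14, 30, 30]
18 → replaces 30 → [2, 14, 18, 30]
20 → replaces 30 → [2, 14, 18, 20]
27 → extends → [2, 14, 18, 20, 27]
14 → replaces 18 → [2, 14, 14, 20, 27]
Longest non-decreasing subsequence has length 5, so deletions = 12 − 5 = 7.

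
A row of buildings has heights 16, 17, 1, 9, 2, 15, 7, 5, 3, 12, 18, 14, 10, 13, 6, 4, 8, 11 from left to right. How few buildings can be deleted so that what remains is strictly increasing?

Fewest deletions = n − (longest strictly increasing subsequence).
Patience tails:
16 → extends → [16]
17 → extends → [16, 17]
1 → replaces 16 → [1, 17]
9 → replaces 17 → [1, 9]
2 → replaces 9 → [1, 2]
15 → extends → [1, 2, 15]
7 → replaces 15 → [1, 2, 7]
5 → replaces 7 → [1, 2, 5]
3 → replaces 5 → [1, 2, 3]
12 → extends → [1, 2, 3, 12]
18 → extends → [1, 2, 3, 12, 18]
14 → replaces 18 → [1, 2, 3, 12, 14]
10 → replaces 12 → [1, 2, 3, 10, 14]
13 → replaces 14 → [1, 2, 3, 10, 13]
6 → replaces 10 → [1, 2, 3, 6, 13]
4 → replaces 6 → [1, 2, 3, 4, 13]
8 → replaces 13 → [1, 2, 3, 4, 8]
11 → extends → [1, 2, 3, 4, 8, 11]
Longest strictly increasing subsequence has length 6, so deletions = 18 − 6 = 12.

12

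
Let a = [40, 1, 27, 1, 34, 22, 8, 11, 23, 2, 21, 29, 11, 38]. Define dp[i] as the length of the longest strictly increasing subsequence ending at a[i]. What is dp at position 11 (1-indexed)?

4

dp[i] = 1 + max{dp[j] : j<i, a[j]<a[i]} (or 1 if no such j):
i:      1  2  3  4  5  6  7  8  9 10 11 12 13 14
a[i]:  40  1 27  1 34 22  8 11 23  2 21 29 11 38
dp:     1  1  2  1  3  2  2  3  4  2  4  5  3  6
At index 11 the value is 4.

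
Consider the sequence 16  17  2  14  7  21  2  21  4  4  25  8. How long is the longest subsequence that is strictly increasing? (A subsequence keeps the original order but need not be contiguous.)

4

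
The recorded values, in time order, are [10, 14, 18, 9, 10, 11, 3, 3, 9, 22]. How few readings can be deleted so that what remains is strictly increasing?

Fewest deletions = n − (longest strictly increasing subsequence).
i:      1  2  3  4  5  6  7  8  9 10
a[i]:  10 14 18  9 10 11  3  3  9 22
dp:     1  2  3  1  2  3  1  1  2  4
max dp = 4, so deletions = 10 − 4 = 6.

6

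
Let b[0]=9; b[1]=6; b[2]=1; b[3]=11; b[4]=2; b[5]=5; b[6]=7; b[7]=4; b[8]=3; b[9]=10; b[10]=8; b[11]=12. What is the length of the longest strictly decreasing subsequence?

5

Negate each value so 'decreasing' becomes 'increasing', then run patience tails on the negated sequence:
-9 → extends → [-9]
-6 → extends → [-9, -6]
-1 → extends → [-9, -6, -1]
-11 → replaces -9 → [-11, -6, -1]
-2 → replaces -1 → [-11, -6, -2]
-5 → replaces -2 → [-11, -6, -5]
-7 → replaces -6 → [-11, -7, -5]
-4 → extends → [-11, -7, -5, -4]
-3 → extends → [-11, -7, -5, -4, -3]
-10 → replaces -7 → [-11, -10, -5, -4, -3]
-8 → replaces -5 → [-11, -10, -8, -4, -3]
-12 → replaces -11 → [-12, -10, -8, -4, -3]
Five tails, so the longest strictly decreasing subsequence of the original has length 5.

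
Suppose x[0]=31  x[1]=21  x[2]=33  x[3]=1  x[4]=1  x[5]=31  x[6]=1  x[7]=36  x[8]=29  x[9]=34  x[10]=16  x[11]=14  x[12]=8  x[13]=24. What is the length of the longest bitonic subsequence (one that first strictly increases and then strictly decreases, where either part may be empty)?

7

inc[i] = longest strictly increasing subsequence ending at i; dec[i] = longest strictly decreasing subsequence starting at i:
i:      0  1  2  3  4  5  6  7  8  9 10 11 12 13
x[i]:  31 21 33  1  1 31  1 36 29 34 16 14  8 24
inc:    1  1  2  1  1  2  1  3  2  3  2  2  2  3
dec:    5  4  6  1  1  5  1  5  4  4  3  2  1  1
Best peak at i=2 (value 33): inc=2, dec=6, length 2+6−1 = 7.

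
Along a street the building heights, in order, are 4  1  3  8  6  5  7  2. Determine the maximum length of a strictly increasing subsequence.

Track the smallest tail for each achievable length (strict):
4 → extends → [4]
1 → replaces 4 → [1]
3 → extends → [1, 3]
8 → extends → [1, 3, 8]
6 → replaces 8 → [1, 3, 6]
5 → replaces 6 → [1, 3, 5]
7 → extends → [1, 3, 5, 7]
2 → replaces 3 → [1, 2, 5, 7]
Four tails, so the longest strictly increasing subsequence has length 4 (e.g. 1, 3, 6, 7).

4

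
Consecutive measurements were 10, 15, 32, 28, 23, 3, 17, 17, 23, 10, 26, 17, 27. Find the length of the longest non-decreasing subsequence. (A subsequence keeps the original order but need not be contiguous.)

Track the smallest tail for each achievable length (allowing ties):
10 → extends → [10]
15 → extends → [10, 15]
32 → extends → [10, 15, 32]
28 → replaces 32 → [10, 15, 28]
23 → replaces 28 → [10, 15, 23]
3 → replaces 10 → [3, 15, 23]
17 → replaces 23 → [3, 15, 17]
17 → extends → [3, 15, 17, 17]
23 → extends → [3, 15, 17, 17, 23]
10 → replaces 15 → [3, 10, 17, 17, 23]
26 → extends → [3, 10, 17, 17, 23, 26]
17 → replaces 23 → [3, 10, 17, 17, 17, 26]
27 → extends → [3, 10, 17, 17, 17, 26, 27]
Seven tails, so the longest non-decreasing subsequence has length 7 (e.g. 10, 15, 17, 17, 23, 26, 27).

7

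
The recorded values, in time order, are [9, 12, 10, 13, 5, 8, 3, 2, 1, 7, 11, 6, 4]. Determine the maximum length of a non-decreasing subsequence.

Track the smallest tail for each achievable length (allowing ties):
9 → extends → [9]
12 → extends → [9, 12]
10 → replaces 12 → [9, 10]
13 → extends → [9, 10, 13]
5 → replaces 9 → [5, 10, 13]
8 → replaces 10 → [5, 8, 13]
3 → replaces 5 → [3, 8, 13]
2 → replaces 3 → [2, 8, 13]
1 → replaces 2 → [1, 8, 13]
7 → replaces 8 → [1, 7, 13]
11 → replaces 13 → [1, 7, 11]
6 → replaces 7 → [1, 6, 11]
4 → replaces 6 → [1, 4, 11]
Three tails, so the longest non-decreasing subsequence has length 3 (e.g. 9, 12, 13).

3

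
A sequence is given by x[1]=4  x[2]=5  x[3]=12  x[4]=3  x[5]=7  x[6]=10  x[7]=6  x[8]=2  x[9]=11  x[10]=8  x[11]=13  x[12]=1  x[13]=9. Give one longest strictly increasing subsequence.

4, 5, 7, 10, 11, 13

Patience tails give the LIS length; then backtrack through the dp parents:
4 → extends → [4]
5 → extends → [4, 5]
12 → extends → [4, 5, 12]
3 → replaces 4 → [3, 5, 12]
7 → replaces 12 → [3, 5, 7]
10 → extends → [3, 5, 7, 10]
6 → replaces 7 → [3, 5, 6, 10]
2 → replaces 3 → [2, 5, 6, 10]
11 → extends → [2, 5, 6, 10, 11]
8 → replaces 10 → [2, 5, 6, 8, 11]
13 → extends → [2, 5, 6, 8, 11, 13]
1 → replaces 2 → [1, 5, 6, 8, 11, 13]
9 → replaces 11 → [1, 5, 6, 8, 9, 13]
Length 6; one witness is 4, 5, 7, 10, 11, 13.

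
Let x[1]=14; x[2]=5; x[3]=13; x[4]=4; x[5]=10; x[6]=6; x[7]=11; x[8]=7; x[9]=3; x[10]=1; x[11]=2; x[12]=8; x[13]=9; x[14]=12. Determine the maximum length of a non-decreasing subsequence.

6

Track the smallest tail for each achievable length (allowing ties):
14 → extends → [14]
5 → replaces 14 → [5]
13 → extends → [5, 13]
4 → replaces 5 → [4, 13]
10 → replaces 13 → [4, 10]
6 → replaces 10 → [4, 6]
11 → extends → [4, 6, 11]
7 → replaces 11 → [4, 6, 7]
3 → replaces 4 → [3, 6, 7]
1 → replaces 3 → [1, 6, 7]
2 → replaces 6 → [1, 2, 7]
8 → extends → [1, 2, 7, 8]
9 → extends → [1, 2, 7, 8, 9]
12 → extends → [1, 2, 7, 8, 9, 12]
Six tails, so the longest non-decreasing subsequence has length 6 (e.g. 5, 6, 7, 8, 9, 12).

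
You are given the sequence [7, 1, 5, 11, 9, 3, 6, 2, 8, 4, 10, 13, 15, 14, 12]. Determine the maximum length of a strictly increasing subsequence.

7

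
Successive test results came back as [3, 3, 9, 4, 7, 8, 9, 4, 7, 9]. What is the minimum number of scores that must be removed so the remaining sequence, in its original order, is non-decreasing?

3

Fewest deletions = n − (longest non-decreasing subsequence).
Patience tails:
3 → extends → [3]
3 → extends → [3, 3]
9 → extends → [3, 3, 9]
4 → replaces 9 → [3, 3, 4]
7 → extends → [3, 3, 4, 7]
8 → extends → [3, 3, 4, 7, 8]
9 → extends → [3, 3, 4, 7, 8, 9]
4 → replaces 7 → [3, 3, 4, 4, 8, 9]
7 → replaces 8 → [3, 3, 4, 4, 7, 9]
9 → extends → [3, 3, 4, 4, 7, 9, 9]
Longest non-decreasing subsequence has length 7, so deletions = 10 − 7 = 3.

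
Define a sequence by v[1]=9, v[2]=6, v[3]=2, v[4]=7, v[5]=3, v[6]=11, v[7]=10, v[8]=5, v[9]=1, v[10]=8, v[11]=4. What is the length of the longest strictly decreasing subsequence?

4

Negate each value so 'decreasing' becomes 'increasing', then run patience tails on the negated sequence:
-9 → extends → [-9]
-6 → extends → [-9, -6]
-2 → extends → [-9, -6, -2]
-7 → replaces -6 → [-9, -7, -2]
-3 → replaces -2 → [-9, -7, -3]
-11 → replaces -9 → [-11, -7, -3]
-10 → replaces -7 → [-11, -10, -3]
-5 → replaces -3 → [-11, -10, -5]
-1 → extends → [-11, -10, -5, -1]
-8 → replaces -5 → [-11, -10, -8, -1]
-4 → replaces -1 → [-11, -10, -8, -4]
Four tails, so the longest strictly decreasing subsequence of the original has length 4.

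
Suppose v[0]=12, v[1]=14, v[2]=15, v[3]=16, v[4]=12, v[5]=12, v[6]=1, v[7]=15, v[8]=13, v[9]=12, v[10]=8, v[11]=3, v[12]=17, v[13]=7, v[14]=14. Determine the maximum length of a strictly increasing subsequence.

5

Track the smallest tail for each achievable length (strict):
12 → extends → [12]
14 → extends → [12, 14]
15 → extends → [12, 14, 15]
16 → extends → [12, 14, 15, 16]
12 → already a tail → [12, 14, 15, 16]
12 → already a tail → [12, 14, 15, 16]
1 → replaces 12 → [1, 14, 15, 16]
15 → already a tail → [1, 14, 15, 16]
13 → replaces 14 → [1, 13, 15, 16]
12 → replaces 13 → [1, 12, 15, 16]
8 → replaces 12 → [1, 8, 15, 16]
3 → replaces 8 → [1, 3, 15, 16]
17 → extends → [1, 3, 15, 16, 17]
7 → replaces 15 → [1, 3, 7, 16, 17]
14 → replaces 16 → [1, 3, 7, 14, 17]
Five tails, so the longest strictly increasing subsequence has length 5 (e.g. 12, 14, 15, 16, 17).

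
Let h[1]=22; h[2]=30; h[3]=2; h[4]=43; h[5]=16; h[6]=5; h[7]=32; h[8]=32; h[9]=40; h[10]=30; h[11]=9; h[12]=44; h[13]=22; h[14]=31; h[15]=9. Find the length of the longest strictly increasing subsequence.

Let dp[i] be the length of the longest such subsequence ending at index i:
i:      1  2  3  4  5  6  7  8  9 10 11 12 13 14 15
h[i]:  22 30  2 43 16  5 32 32 40 30  9 44 22 31  9
dp:     1  2  1  3  2  2  3  3  4  3  3  5  4  5  3
Maximum dp value is 5.

5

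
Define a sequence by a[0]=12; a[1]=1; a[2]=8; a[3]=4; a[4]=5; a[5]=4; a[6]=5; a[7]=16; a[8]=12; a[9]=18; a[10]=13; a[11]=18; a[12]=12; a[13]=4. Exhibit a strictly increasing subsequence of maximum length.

Patience tails give the LIS length; then backtrack through the dp parents:
12 → extends → [12]
1 → replaces 12 → [1]
8 → extends → [1, 8]
4 → replaces 8 → [1, 4]
5 → extends → [1, 4, 5]
4 → already a tail → [1, 4, 5]
5 → already a tail → [1, 4, 5]
16 → extends → [1, 4, 5, 16]
12 → replaces 16 → [1, 4, 5, 12]
18 → extends → [1, 4, 5, 12, 18]
13 → replaces 18 → [1, 4, 5, 12, 13]
18 → extends → [1, 4, 5, 12, 13, 18]
12 → already a tail → [1, 4, 5, 12, 13, 18]
4 → already a tail → [1, 4, 5, 12, 13, 18]
Length 6; one witness is 1, 4, 5, 12, 13, 18.

1, 4, 5, 12, 13, 18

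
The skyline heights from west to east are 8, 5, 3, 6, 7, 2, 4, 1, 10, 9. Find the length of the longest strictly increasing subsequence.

4

Let dp[i] be the length of the longest such subsequence ending at index i:
i:      1  2  3  4  5  6  7  8  9 10
a[i]:   8  5  3  6  7  2  4  1 10  9
dp:     1  1  1  2  3  1  2  1  4  4
Maximum dp value is 4.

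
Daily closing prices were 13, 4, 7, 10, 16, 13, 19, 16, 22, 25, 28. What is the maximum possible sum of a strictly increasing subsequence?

131

Let S[i] be the best sum of a strictly increasing subsequence ending at i:
i:       1   2   3   4   5   6   7   8   9  10  11
a[i]:   13   4   7  10  16  13  19  16  22  25  28
S:      13   4  11  21  37  34  56  50  78 103 131
Maximum is 131 (e.g. 4 + 7 + 10 + 16 + 19 + 22 + 25 + 28).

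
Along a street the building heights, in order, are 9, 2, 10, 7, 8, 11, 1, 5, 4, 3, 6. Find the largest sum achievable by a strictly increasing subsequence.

Let S[i] be the best sum of a strictly increasing subsequence ending at i:
i:      1  2  3  4  5  6  7  8  9 10 11
a[i]:   9  2 10  7  8 11  1  5  4  3  6
S:      9  2 19  9 17 30  1  7  6  5 13
Maximum is 30 (e.g. 9 + 10 + 11).

30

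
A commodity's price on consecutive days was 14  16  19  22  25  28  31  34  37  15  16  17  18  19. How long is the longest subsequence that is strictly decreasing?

Negate each value so 'decreasing' becomes 'increasing', then run patience tails on the negated sequence:
-14 → extends → [-14]
-16 → replaces -14 → [-16]
-19 → replaces -16 → [-19]
-22 → replaces -19 → [-22]
-25 → replaces -22 → [-25]
-28 → replaces -25 → [-28]
-31 → replaces -28 → [-31]
-34 → replaces -31 → [-34]
-37 → replaces -34 → [-37]
-15 → extends → [-37, -15]
-16 → replaces -15 → [-37, -16]
-17 → replaces -16 → [-37, -17]
-18 → replaces -17 → [-37, -18]
-19 → replaces -18 → [-37, -19]
Two tails, so the longest strictly decreasing subsequence of the original has length 2.

2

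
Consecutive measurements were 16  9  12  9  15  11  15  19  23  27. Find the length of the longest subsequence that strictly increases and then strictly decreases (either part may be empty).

inc[i] = longest strictly increasing subsequence ending at i; dec[i] = longest strictly decreasing subsequence starting at i:
i:      1  2  3  4  5  6  7  8  9 10
a[i]:  16  9 12  9 15 11 15 19 23 27
inc:    1  1  2  1  3  2  3  4  5  6
dec:    3  1  2  1  2  1  1  1  1  1
Best peak at i=10 (value 27): inc=6, dec=1, length 6+1−1 = 6.

6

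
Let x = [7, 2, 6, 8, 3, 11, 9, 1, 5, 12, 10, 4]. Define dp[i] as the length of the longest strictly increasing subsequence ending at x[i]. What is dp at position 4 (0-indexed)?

2

dp[i] = 1 + max{dp[j] : j<i, x[j]<x[i]} (or 1 if no such j):
i:      0  1  2  3  4  5  6  7  8  9 10 11
x[i]:   7  2  6  8  3 11  9  1  5 12 10  4
dp:     1  1  2  3  2  4  4  1  3  5  5  3
At index 4 the value is 2.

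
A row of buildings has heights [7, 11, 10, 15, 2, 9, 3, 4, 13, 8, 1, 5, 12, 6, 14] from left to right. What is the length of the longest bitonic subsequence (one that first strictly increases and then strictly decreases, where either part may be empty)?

inc[i] = longest strictly increasing subsequence ending at i; dec[i] = longest strictly decreasing subsequence starting at i:
i:      1  2  3  4  5  6  7  8  9 10 11 12 13 14 15
a[i]:   7 11 10 15  2  9  3  4 13  8  1  5 12  6 14
inc:    1  2  2  3  1  2  2  3  4  4  1  4  5  5  6
dec:    3  5  4  4  2  3  2  2  3  2  1  1  2  1  1
Best peak at i=2 (value 11): inc=2, dec=5, length 2+5−1 = 6.

6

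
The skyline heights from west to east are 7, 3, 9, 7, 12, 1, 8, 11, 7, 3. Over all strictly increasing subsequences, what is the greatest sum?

29

Let S[i] be the best sum of a strictly increasing subsequence ending at i:
i:      1  2  3  4  5  6  7  8  9 10
a[i]:   7  3  9  7 12  1  8 11  7  3
S:      7  3 16 10 28  1 18 29 10  4
Maximum is 29 (e.g. 3 + 7 + 8 + 11).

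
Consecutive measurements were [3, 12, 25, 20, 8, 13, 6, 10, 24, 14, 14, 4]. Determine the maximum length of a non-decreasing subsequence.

5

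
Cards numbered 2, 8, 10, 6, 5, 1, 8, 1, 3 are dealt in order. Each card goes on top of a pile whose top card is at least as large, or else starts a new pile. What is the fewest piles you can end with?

3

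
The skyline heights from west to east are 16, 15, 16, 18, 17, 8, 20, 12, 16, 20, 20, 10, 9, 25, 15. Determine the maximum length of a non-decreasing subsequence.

Let dp[i] be the length of the longest such subsequence ending at index i:
i:      1  2  3  4  5  6  7  8  9 10 11 12 13 14 15
a[i]:  16 15 16 18 17  8 20 12 16 20 20 10  9 25 15
dp:     1  1  2  3  3  1  4  2  3  5  6  2  2  7  3
Maximum dp value is 7.

7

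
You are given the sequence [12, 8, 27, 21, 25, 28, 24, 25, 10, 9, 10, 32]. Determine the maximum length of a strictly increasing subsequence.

Let dp[i] be the length of the longest such subsequence ending at index i:
i:      1  2  3  4  5  6  7  8  9 10 11 12
a[i]:  12  8 27 21 25 28 24 25 10  9 10 32
dp:     1  1  2  2  3  4  3  4  2  2  3  5
Maximum dp value is 5.

5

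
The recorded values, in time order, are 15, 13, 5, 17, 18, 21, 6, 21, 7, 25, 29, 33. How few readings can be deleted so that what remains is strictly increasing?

5

Fewest deletions = n − (longest strictly increasing subsequence).
Patience tails:
15 → extends → [15]
13 → replaces 15 → [13]
5 → replaces 13 → [5]
17 → extends → [5, 17]
18 → extends → [5, 17, 18]
21 → extends → [5, 17, 18, 21]
6 → replaces 17 → [5, 6, 18, 21]
21 → already a tail → [5, 6, 18, 21]
7 → replaces 18 → [5, 6, 7, 21]
25 → extends → [5, 6, 7, 21, 25]
29 → extends → [5, 6, 7, 21, 25, 29]
33 → extends → [5, 6, 7, 21, 25, 29, 33]
Longest strictly increasing subsequence has length 7, so deletions = 12 − 7 = 5.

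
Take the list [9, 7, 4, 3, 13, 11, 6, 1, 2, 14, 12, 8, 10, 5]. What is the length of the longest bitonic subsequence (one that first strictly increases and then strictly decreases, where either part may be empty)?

inc[i] = longest strictly increasing subsequence ending at i; dec[i] = longest strictly decreasing subsequence starting at i:
i:      1  2  3  4  5  6  7  8  9 10 11 12 13 14
a[i]:   9  7  4  3 13 11  6  1  2 14 12  8 10  5
inc:    1  1  1  1  2  2  2  1  2  3  3  3  4  3
dec:    5  4  3  2  4  3  2  1  1  4  3  2  2  1
Best peak at i=10 (value 14): inc=3, dec=4, length 3+4−1 = 6.

6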